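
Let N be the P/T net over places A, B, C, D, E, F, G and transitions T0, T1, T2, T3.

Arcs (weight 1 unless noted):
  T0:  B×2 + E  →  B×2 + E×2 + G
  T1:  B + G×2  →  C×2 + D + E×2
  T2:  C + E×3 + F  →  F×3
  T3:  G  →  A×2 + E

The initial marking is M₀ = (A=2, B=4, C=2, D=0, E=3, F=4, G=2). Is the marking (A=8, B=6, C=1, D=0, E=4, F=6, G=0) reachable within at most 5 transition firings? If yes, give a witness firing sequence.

depth 0: 1 marking
depth 1: 5 markings reached so far
depth 2: 12 markings reached so far
depth 3: 21 markings reached so far
depth 4: 34 markings reached so far
depth 5: 54 markings reached so far
target is not among the 54 markings reachable within 5 steps

NO — not reachable within 5 firings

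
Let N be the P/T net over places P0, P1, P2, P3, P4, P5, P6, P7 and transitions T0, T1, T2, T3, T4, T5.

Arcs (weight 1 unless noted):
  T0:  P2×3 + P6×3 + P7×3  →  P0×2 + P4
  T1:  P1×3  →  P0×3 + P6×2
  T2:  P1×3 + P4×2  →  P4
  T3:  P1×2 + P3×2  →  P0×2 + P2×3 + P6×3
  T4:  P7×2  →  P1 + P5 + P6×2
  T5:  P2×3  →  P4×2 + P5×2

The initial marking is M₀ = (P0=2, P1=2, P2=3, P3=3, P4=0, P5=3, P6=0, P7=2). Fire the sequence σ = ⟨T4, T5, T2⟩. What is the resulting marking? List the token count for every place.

step 1: fire T4:  (P0=2, P1=2, P2=3, P3=3, P4=0, P5=3, P6=0, P7=2) → (P0=2, P1=3, P2=3, P3=3, P4=0, P5=4, P6=2, P7=0)
step 2: fire T5:  (P0=2, P1=3, P2=3, P3=3, P4=0, P5=4, P6=2, P7=0) → (P0=2, P1=3, P2=0, P3=3, P4=2, P5=6, P6=2, P7=0)
step 3: fire T2:  (P0=2, P1=3, P2=0, P3=3, P4=2, P5=6, P6=2, P7=0) → (P0=2, P1=0, P2=0, P3=3, P4=1, P5=6, P6=2, P7=0)

(P0=2, P1=0, P2=0, P3=3, P4=1, P5=6, P6=2, P7=0)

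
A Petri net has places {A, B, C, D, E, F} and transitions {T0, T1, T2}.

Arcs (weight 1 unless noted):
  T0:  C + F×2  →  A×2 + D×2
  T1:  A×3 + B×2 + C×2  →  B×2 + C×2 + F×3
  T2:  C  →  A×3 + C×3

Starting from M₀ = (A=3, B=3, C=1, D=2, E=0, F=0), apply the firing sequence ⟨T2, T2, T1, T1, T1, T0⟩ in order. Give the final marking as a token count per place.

(A=2, B=3, C=4, D=4, E=0, F=7)

step 1: fire T2:  (A=3, B=3, C=1, D=2, E=0, F=0) → (A=6, B=3, C=3, D=2, E=0, F=0)
step 2: fire T2:  (A=6, B=3, C=3, D=2, E=0, F=0) → (A=9, B=3, C=5, D=2, E=0, F=0)
step 3: fire T1:  (A=9, B=3, C=5, D=2, E=0, F=0) → (A=6, B=3, C=5, D=2, E=0, F=3)
step 4: fire T1:  (A=6, B=3, C=5, D=2, E=0, F=3) → (A=3, B=3, C=5, D=2, E=0, F=6)
step 5: fire T1:  (A=3, B=3, C=5, D=2, E=0, F=6) → (A=0, B=3, C=5, D=2, E=0, F=9)
step 6: fire T0:  (A=0, B=3, C=5, D=2, E=0, F=9) → (A=2, B=3, C=4, D=4, E=0, F=7)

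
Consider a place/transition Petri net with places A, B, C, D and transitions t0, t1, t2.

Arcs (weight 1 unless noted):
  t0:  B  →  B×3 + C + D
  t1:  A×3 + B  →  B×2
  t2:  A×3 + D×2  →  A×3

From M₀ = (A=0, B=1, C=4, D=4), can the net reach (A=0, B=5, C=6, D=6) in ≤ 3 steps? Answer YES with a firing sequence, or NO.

step 1: fire t0:  (A=0, B=1, C=4, D=4) → (A=0, B=3, C=5, D=5)
step 2: fire t0:  (A=0, B=3, C=5, D=5) → (A=0, B=5, C=6, D=6)

YES — reachable via ⟨t0, t0⟩ (2 firings)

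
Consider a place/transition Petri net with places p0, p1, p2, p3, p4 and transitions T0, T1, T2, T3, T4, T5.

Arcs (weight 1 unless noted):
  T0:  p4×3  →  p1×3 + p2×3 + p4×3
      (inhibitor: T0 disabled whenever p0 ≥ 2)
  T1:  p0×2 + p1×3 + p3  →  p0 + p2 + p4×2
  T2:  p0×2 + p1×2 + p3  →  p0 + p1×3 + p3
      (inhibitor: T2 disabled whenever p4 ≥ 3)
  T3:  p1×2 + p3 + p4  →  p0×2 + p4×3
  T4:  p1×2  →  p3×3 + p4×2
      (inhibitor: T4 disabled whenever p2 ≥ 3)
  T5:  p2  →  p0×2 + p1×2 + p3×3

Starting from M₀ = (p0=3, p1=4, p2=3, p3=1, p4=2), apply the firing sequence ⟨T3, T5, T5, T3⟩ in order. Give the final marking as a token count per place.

step 1: fire T3:  (p0=3, p1=4, p2=3, p3=1, p4=2) → (p0=5, p1=2, p2=3, p3=0, p4=4)
step 2: fire T5:  (p0=5, p1=2, p2=3, p3=0, p4=4) → (p0=7, p1=4, p2=2, p3=3, p4=4)
step 3: fire T5:  (p0=7, p1=4, p2=2, p3=3, p4=4) → (p0=9, p1=6, p2=1, p3=6, p4=4)
step 4: fire T3:  (p0=9, p1=6, p2=1, p3=6, p4=4) → (p0=11, p1=4, p2=1, p3=5, p4=6)

(p0=11, p1=4, p2=1, p3=5, p4=6)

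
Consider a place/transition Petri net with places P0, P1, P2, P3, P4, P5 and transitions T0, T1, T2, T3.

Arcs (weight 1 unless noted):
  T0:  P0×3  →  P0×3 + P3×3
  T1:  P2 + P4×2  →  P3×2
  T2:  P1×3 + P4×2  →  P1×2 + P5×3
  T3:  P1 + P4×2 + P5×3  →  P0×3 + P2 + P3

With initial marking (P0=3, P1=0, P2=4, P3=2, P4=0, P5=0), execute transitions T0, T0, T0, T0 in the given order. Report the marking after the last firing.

step 1: fire T0:  (P0=3, P1=0, P2=4, P3=2, P4=0, P5=0) → (P0=3, P1=0, P2=4, P3=5, P4=0, P5=0)
step 2: fire T0:  (P0=3, P1=0, P2=4, P3=5, P4=0, P5=0) → (P0=3, P1=0, P2=4, P3=8, P4=0, P5=0)
step 3: fire T0:  (P0=3, P1=0, P2=4, P3=8, P4=0, P5=0) → (P0=3, P1=0, P2=4, P3=11, P4=0, P5=0)
step 4: fire T0:  (P0=3, P1=0, P2=4, P3=11, P4=0, P5=0) → (P0=3, P1=0, P2=4, P3=14, P4=0, P5=0)

(P0=3, P1=0, P2=4, P3=14, P4=0, P5=0)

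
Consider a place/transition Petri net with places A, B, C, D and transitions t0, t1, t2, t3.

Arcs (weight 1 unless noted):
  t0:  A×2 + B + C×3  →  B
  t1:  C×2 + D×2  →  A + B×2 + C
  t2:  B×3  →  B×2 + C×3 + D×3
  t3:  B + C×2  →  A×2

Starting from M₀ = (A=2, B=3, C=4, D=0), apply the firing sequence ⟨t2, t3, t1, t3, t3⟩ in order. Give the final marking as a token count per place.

step 1: fire t2:  (A=2, B=3, C=4, D=0) → (A=2, B=2, C=7, D=3)
step 2: fire t3:  (A=2, B=2, C=7, D=3) → (A=4, B=1, C=5, D=3)
step 3: fire t1:  (A=4, B=1, C=5, D=3) → (A=5, B=3, C=4, D=1)
step 4: fire t3:  (A=5, B=3, C=4, D=1) → (A=7, B=2, C=2, D=1)
step 5: fire t3:  (A=7, B=2, C=2, D=1) → (A=9, B=1, C=0, D=1)

(A=9, B=1, C=0, D=1)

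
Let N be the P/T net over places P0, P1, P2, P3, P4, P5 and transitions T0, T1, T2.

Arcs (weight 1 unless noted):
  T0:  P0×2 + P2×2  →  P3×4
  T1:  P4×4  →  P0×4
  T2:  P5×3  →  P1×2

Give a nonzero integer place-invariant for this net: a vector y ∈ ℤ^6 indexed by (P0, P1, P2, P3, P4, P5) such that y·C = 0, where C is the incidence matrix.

y = (P0:0, P1:0, P2:2, P3:1, P4:0, P5:0)

Incidence matrix C (rows=places, cols=transitions):
       T0   T1   T2
   P0  -2    4    0
   P1   0    0    2
   P2  -2    0    0
   P3   4    0    0
   P4   0   -4    0
   P5   0    0   -3

Candidate y = [0, 0, 2, 1, 0, 0]; check y·C column-wise:
  col T0: 0·-2 + 2·-2 + 1·4 = 0
  col T1: 0·4 + 2·0 + 1·0 + 0·-4 = 0
  col T2: 0·2 + 2·0 + 1·0 + 0·-3 = 0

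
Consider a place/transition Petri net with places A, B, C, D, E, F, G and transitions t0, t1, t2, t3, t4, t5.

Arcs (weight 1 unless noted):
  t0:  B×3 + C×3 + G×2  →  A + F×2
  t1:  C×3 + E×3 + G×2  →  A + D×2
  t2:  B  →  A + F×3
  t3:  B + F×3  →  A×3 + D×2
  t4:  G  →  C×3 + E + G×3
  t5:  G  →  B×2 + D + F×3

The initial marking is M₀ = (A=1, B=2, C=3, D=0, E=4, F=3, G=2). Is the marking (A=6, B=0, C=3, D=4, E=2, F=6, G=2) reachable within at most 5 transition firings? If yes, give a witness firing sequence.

depth 0: 1 marking
depth 1: 6 markings reached so far
depth 2: 18 markings reached so far
depth 3: 39 markings reached so far
depth 4: 74 markings reached so far
depth 5: 131 markings reached so far
target is not among the 131 markings reachable within 5 steps

NO — not reachable within 5 firings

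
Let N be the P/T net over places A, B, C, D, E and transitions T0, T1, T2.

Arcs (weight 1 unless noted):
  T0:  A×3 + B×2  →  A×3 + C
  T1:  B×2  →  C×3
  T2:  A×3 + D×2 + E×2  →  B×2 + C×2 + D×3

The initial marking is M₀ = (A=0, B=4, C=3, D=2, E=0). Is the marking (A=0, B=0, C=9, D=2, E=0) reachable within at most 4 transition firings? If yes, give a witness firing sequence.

step 1: fire T1:  (A=0, B=4, C=3, D=2, E=0) → (A=0, B=2, C=6, D=2, E=0)
step 2: fire T1:  (A=0, B=2, C=6, D=2, E=0) → (A=0, B=0, C=9, D=2, E=0)

YES — reachable via ⟨T1, T1⟩ (2 firings)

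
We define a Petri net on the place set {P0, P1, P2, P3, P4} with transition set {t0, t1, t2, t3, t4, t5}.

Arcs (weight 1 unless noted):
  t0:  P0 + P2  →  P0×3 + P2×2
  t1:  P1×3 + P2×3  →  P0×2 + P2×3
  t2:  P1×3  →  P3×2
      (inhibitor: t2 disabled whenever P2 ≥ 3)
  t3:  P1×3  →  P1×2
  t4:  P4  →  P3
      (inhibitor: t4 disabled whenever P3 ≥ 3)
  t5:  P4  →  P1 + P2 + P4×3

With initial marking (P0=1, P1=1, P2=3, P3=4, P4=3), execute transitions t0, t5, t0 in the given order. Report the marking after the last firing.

step 1: fire t0:  (P0=1, P1=1, P2=3, P3=4, P4=3) → (P0=3, P1=1, P2=4, P3=4, P4=3)
step 2: fire t5:  (P0=3, P1=1, P2=4, P3=4, P4=3) → (P0=3, P1=2, P2=5, P3=4, P4=5)
step 3: fire t0:  (P0=3, P1=2, P2=5, P3=4, P4=5) → (P0=5, P1=2, P2=6, P3=4, P4=5)

(P0=5, P1=2, P2=6, P3=4, P4=5)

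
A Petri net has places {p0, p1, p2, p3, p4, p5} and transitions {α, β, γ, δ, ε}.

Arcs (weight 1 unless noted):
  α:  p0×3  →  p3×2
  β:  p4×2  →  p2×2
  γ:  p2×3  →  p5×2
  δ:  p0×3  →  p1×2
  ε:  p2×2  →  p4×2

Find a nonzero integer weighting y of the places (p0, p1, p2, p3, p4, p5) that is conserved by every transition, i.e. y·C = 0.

Incidence matrix C (rows=places, cols=transitions):
        α    β    γ    δ    ε
   p0  -3    0    0   -3    0
   p1   0    0    0    2    0
   p2   0    2   -3    0   -2
   p3   2    0    0    0    0
   p4   0   -2    0    0    2
   p5   0    0    2    0    0

Candidate y = [2, 3, 0, 3, 0, 0]; check y·C column-wise:
  col α: 2·-3 + 3·0 + 3·2 = 0
  col β: 2·0 + 3·0 + 0·2 + 3·0 + 0·-2 = 0
  col γ: 2·0 + 3·0 + 0·-3 + 3·0 + 0·2 = 0
  col δ: 2·-3 + 3·2 + 3·0 = 0
  col ε: 2·0 + 3·0 + 0·-2 + 3·0 + 0·2 = 0

y = (p0:2, p1:3, p2:0, p3:3, p4:0, p5:0)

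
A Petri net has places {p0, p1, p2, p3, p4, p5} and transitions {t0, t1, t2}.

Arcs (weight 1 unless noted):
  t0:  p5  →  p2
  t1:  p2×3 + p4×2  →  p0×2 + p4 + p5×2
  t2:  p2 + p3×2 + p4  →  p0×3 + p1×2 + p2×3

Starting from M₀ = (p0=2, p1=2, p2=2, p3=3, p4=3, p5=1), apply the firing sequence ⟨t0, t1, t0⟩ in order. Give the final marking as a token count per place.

(p0=4, p1=2, p2=1, p3=3, p4=2, p5=1)

step 1: fire t0:  (p0=2, p1=2, p2=2, p3=3, p4=3, p5=1) → (p0=2, p1=2, p2=3, p3=3, p4=3, p5=0)
step 2: fire t1:  (p0=2, p1=2, p2=3, p3=3, p4=3, p5=0) → (p0=4, p1=2, p2=0, p3=3, p4=2, p5=2)
step 3: fire t0:  (p0=4, p1=2, p2=0, p3=3, p4=2, p5=2) → (p0=4, p1=2, p2=1, p3=3, p4=2, p5=1)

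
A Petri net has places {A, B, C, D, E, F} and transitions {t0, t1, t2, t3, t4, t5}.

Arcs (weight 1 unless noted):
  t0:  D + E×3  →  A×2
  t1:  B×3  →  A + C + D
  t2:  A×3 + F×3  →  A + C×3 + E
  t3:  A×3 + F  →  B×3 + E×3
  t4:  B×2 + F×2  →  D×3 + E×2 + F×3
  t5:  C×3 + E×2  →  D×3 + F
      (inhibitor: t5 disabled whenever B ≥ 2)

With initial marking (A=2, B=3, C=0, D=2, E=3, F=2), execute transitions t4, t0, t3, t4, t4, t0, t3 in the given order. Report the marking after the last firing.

(A=0, B=3, C=0, D=9, E=9, F=3)

step 1: fire t4:  (A=2, B=3, C=0, D=2, E=3, F=2) → (A=2, B=1, C=0, D=5, E=5, F=3)
step 2: fire t0:  (A=2, B=1, C=0, D=5, E=5, F=3) → (A=4, B=1, C=0, D=4, E=2, F=3)
step 3: fire t3:  (A=4, B=1, C=0, D=4, E=2, F=3) → (A=1, B=4, C=0, D=4, E=5, F=2)
step 4: fire t4:  (A=1, B=4, C=0, D=4, E=5, F=2) → (A=1, B=2, C=0, D=7, E=7, F=3)
step 5: fire t4:  (A=1, B=2, C=0, D=7, E=7, F=3) → (A=1, B=0, C=0, D=10, E=9, F=4)
step 6: fire t0:  (A=1, B=0, C=0, D=10, E=9, F=4) → (A=3, B=0, C=0, D=9, E=6, F=4)
step 7: fire t3:  (A=3, B=0, C=0, D=9, E=6, F=4) → (A=0, B=3, C=0, D=9, E=9, F=3)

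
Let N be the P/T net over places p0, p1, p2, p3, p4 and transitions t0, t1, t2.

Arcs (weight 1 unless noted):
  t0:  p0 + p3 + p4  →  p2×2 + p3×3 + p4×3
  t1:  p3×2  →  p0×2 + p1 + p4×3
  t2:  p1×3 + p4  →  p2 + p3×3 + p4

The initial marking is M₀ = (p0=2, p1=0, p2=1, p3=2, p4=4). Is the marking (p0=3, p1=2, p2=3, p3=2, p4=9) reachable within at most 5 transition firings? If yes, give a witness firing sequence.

depth 0: 1 marking
depth 1: 3 markings reached so far
depth 2: 5 markings reached so far
depth 3: 7 markings reached so far
depth 4: 9 markings reached so far
depth 5: 12 markings reached so far
target is not among the 12 markings reachable within 5 steps

NO — not reachable within 5 firings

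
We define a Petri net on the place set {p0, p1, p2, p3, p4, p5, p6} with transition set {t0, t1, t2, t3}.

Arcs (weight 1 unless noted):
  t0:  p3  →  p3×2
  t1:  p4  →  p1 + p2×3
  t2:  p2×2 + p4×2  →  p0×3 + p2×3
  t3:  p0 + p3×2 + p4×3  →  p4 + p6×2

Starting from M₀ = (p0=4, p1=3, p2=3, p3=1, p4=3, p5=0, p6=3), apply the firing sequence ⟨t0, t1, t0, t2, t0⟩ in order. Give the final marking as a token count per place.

step 1: fire t0:  (p0=4, p1=3, p2=3, p3=1, p4=3, p5=0, p6=3) → (p0=4, p1=3, p2=3, p3=2, p4=3, p5=0, p6=3)
step 2: fire t1:  (p0=4, p1=3, p2=3, p3=2, p4=3, p5=0, p6=3) → (p0=4, p1=4, p2=6, p3=2, p4=2, p5=0, p6=3)
step 3: fire t0:  (p0=4, p1=4, p2=6, p3=2, p4=2, p5=0, p6=3) → (p0=4, p1=4, p2=6, p3=3, p4=2, p5=0, p6=3)
step 4: fire t2:  (p0=4, p1=4, p2=6, p3=3, p4=2, p5=0, p6=3) → (p0=7, p1=4, p2=7, p3=3, p4=0, p5=0, p6=3)
step 5: fire t0:  (p0=7, p1=4, p2=7, p3=3, p4=0, p5=0, p6=3) → (p0=7, p1=4, p2=7, p3=4, p4=0, p5=0, p6=3)

(p0=7, p1=4, p2=7, p3=4, p4=0, p5=0, p6=3)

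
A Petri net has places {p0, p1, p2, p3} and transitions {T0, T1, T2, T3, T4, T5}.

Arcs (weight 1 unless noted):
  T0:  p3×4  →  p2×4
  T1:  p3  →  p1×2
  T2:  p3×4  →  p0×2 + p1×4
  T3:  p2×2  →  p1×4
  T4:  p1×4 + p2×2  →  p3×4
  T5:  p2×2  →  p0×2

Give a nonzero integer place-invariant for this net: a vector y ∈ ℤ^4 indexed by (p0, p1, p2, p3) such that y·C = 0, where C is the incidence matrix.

y = (p0:2, p1:1, p2:2, p3:2)

Incidence matrix C (rows=places, cols=transitions):
       T0   T1   T2   T3   T4   T5
   p0   0    0    2    0    0    2
   p1   0    2    4    4   -4    0
   p2   4    0    0   -2   -2   -2
   p3  -4   -1   -4    0    4    0

Candidate y = [2, 1, 2, 2]; check y·C column-wise:
  col T0: 2·0 + 1·0 + 2·4 + 2·-4 = 0
  col T1: 2·0 + 1·2 + 2·0 + 2·-1 = 0
  col T2: 2·2 + 1·4 + 2·0 + 2·-4 = 0
  col T3: 2·0 + 1·4 + 2·-2 + 2·0 = 0
  col T4: 2·0 + 1·-4 + 2·-2 + 2·4 = 0
  col T5: 2·2 + 1·0 + 2·-2 + 2·0 = 0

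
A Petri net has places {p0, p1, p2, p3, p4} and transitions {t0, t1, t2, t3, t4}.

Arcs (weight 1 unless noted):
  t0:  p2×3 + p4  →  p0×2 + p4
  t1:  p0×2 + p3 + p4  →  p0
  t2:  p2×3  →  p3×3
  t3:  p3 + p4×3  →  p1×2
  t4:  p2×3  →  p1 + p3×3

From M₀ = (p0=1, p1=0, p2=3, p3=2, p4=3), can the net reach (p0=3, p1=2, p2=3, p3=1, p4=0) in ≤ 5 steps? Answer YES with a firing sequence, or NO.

NO — not reachable within 5 firings

depth 0: 1 marking
depth 1: 5 markings reached so far
depth 2: 9 markings reached so far
depth 3: 10 markings reached so far
depth 4: 10 markings reached so far
(frontier empty at depth 4; search complete)
target is not among the 10 markings reachable within 5 steps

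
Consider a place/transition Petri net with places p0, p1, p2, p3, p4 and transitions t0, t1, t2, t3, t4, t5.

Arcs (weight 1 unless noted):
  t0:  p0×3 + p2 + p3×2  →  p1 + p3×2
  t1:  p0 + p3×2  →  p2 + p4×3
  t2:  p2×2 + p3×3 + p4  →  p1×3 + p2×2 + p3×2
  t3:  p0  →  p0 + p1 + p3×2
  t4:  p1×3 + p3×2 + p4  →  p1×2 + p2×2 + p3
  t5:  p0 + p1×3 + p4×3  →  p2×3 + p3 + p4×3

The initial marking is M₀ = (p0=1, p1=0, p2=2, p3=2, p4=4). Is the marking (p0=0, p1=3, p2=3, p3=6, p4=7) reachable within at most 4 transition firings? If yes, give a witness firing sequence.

YES — reachable via ⟨t3, t3, t3, t1⟩ (4 firings)

step 1: fire t3:  (p0=1, p1=0, p2=2, p3=2, p4=4) → (p0=1, p1=1, p2=2, p3=4, p4=4)
step 2: fire t3:  (p0=1, p1=1, p2=2, p3=4, p4=4) → (p0=1, p1=2, p2=2, p3=6, p4=4)
step 3: fire t3:  (p0=1, p1=2, p2=2, p3=6, p4=4) → (p0=1, p1=3, p2=2, p3=8, p4=4)
step 4: fire t1:  (p0=1, p1=3, p2=2, p3=8, p4=4) → (p0=0, p1=3, p2=3, p3=6, p4=7)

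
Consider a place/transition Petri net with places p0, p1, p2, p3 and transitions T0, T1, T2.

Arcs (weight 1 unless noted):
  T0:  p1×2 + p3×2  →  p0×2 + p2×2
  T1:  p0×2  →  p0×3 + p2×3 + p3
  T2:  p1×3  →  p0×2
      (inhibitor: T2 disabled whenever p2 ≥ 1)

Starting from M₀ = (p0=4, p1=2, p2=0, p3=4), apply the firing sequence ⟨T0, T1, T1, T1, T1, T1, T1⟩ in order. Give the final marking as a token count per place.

(p0=12, p1=0, p2=20, p3=8)

step 1: fire T0:  (p0=4, p1=2, p2=0, p3=4) → (p0=6, p1=0, p2=2, p3=2)
step 2: fire T1:  (p0=6, p1=0, p2=2, p3=2) → (p0=7, p1=0, p2=5, p3=3)
step 3: fire T1:  (p0=7, p1=0, p2=5, p3=3) → (p0=8, p1=0, p2=8, p3=4)
step 4: fire T1:  (p0=8, p1=0, p2=8, p3=4) → (p0=9, p1=0, p2=11, p3=5)
step 5: fire T1:  (p0=9, p1=0, p2=11, p3=5) → (p0=10, p1=0, p2=14, p3=6)
step 6: fire T1:  (p0=10, p1=0, p2=14, p3=6) → (p0=11, p1=0, p2=17, p3=7)
step 7: fire T1:  (p0=11, p1=0, p2=17, p3=7) → (p0=12, p1=0, p2=20, p3=8)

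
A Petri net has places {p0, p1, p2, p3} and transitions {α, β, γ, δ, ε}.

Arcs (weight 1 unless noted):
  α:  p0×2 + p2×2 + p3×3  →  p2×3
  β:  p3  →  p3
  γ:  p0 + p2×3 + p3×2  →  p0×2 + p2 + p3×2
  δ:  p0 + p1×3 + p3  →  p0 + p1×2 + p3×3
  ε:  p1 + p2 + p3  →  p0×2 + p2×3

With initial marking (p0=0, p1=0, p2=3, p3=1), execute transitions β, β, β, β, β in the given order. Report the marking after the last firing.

step 1: fire β:  (p0=0, p1=0, p2=3, p3=1) → (p0=0, p1=0, p2=3, p3=1)
step 2: fire β:  (p0=0, p1=0, p2=3, p3=1) → (p0=0, p1=0, p2=3, p3=1)
step 3: fire β:  (p0=0, p1=0, p2=3, p3=1) → (p0=0, p1=0, p2=3, p3=1)
step 4: fire β:  (p0=0, p1=0, p2=3, p3=1) → (p0=0, p1=0, p2=3, p3=1)
step 5: fire β:  (p0=0, p1=0, p2=3, p3=1) → (p0=0, p1=0, p2=3, p3=1)

(p0=0, p1=0, p2=3, p3=1)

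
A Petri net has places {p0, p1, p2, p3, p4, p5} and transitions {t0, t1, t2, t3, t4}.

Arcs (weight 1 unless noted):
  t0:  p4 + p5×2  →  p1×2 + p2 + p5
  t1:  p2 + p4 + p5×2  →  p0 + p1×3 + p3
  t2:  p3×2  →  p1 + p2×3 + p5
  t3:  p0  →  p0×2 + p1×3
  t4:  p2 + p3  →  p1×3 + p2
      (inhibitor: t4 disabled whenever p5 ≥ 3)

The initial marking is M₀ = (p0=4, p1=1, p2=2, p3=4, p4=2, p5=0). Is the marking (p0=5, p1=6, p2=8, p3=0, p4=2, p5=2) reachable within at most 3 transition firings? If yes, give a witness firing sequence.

step 1: fire t2:  (p0=4, p1=1, p2=2, p3=4, p4=2, p5=0) → (p0=4, p1=2, p2=5, p3=2, p4=2, p5=1)
step 2: fire t2:  (p0=4, p1=2, p2=5, p3=2, p4=2, p5=1) → (p0=4, p1=3, p2=8, p3=0, p4=2, p5=2)
step 3: fire t3:  (p0=4, p1=3, p2=8, p3=0, p4=2, p5=2) → (p0=5, p1=6, p2=8, p3=0, p4=2, p5=2)

YES — reachable via ⟨t2, t2, t3⟩ (3 firings)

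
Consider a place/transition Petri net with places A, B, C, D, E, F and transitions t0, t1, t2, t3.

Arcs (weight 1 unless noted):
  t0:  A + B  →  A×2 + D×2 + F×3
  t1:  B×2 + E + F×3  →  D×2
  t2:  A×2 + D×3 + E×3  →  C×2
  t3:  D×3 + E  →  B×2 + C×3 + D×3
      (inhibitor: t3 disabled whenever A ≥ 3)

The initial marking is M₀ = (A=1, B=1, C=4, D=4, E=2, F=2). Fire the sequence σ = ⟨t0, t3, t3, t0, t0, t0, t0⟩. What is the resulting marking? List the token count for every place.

step 1: fire t0:  (A=1, B=1, C=4, D=4, E=2, F=2) → (A=2, B=0, C=4, D=6, E=2, F=5)
step 2: fire t3:  (A=2, B=0, C=4, D=6, E=2, F=5) → (A=2, B=2, C=7, D=6, E=1, F=5)
step 3: fire t3:  (A=2, B=2, C=7, D=6, E=1, F=5) → (A=2, B=4, C=10, D=6, E=0, F=5)
step 4: fire t0:  (A=2, B=4, C=10, D=6, E=0, F=5) → (A=3, B=3, C=10, D=8, E=0, F=8)
step 5: fire t0:  (A=3, B=3, C=10, D=8, E=0, F=8) → (A=4, B=2, C=10, D=10, E=0, F=11)
step 6: fire t0:  (A=4, B=2, C=10, D=10, E=0, F=11) → (A=5, B=1, C=10, D=12, E=0, F=14)
step 7: fire t0:  (A=5, B=1, C=10, D=12, E=0, F=14) → (A=6, B=0, C=10, D=14, E=0, F=17)

(A=6, B=0, C=10, D=14, E=0, F=17)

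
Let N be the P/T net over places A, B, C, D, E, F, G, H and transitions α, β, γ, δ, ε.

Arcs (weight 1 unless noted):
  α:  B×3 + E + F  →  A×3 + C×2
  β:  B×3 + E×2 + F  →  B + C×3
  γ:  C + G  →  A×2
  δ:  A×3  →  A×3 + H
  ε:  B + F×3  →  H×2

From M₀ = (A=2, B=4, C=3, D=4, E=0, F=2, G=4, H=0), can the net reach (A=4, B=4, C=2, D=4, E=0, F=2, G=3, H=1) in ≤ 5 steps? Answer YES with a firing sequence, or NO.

step 1: fire γ:  (A=2, B=4, C=3, D=4, E=0, F=2, G=4, H=0) → (A=4, B=4, C=2, D=4, E=0, F=2, G=3, H=0)
step 2: fire δ:  (A=4, B=4, C=2, D=4, E=0, F=2, G=3, H=0) → (A=4, B=4, C=2, D=4, E=0, F=2, G=3, H=1)

YES — reachable via ⟨γ, δ⟩ (2 firings)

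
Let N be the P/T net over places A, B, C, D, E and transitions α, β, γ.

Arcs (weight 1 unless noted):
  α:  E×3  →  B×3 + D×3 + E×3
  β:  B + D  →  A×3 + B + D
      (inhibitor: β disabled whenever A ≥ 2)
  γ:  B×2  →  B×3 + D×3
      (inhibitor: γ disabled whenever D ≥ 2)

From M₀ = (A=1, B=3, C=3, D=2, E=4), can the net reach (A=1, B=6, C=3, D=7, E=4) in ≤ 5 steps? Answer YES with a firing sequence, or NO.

depth 0: 1 marking
depth 1: 3 markings reached so far
depth 2: 5 markings reached so far
depth 3: 7 markings reached so far
depth 4: 9 markings reached so far
depth 5: 11 markings reached so far
target is not among the 11 markings reachable within 5 steps

NO — not reachable within 5 firings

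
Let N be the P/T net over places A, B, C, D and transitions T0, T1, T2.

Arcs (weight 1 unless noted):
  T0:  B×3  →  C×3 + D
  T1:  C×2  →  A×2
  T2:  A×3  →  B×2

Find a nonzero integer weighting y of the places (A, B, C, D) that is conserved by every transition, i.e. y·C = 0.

Incidence matrix C (rows=places, cols=transitions):
       T0   T1   T2
    A   0    2   -3
    B  -3    0    2
    C   3   -2    0
    D   1    0    0

Candidate y = [2, 3, 2, 3]; check y·C column-wise:
  col T0: 2·0 + 3·-3 + 2·3 + 3·1 = 0
  col T1: 2·2 + 3·0 + 2·-2 + 3·0 = 0
  col T2: 2·-3 + 3·2 + 2·0 + 3·0 = 0

y = (A:2, B:3, C:2, D:3)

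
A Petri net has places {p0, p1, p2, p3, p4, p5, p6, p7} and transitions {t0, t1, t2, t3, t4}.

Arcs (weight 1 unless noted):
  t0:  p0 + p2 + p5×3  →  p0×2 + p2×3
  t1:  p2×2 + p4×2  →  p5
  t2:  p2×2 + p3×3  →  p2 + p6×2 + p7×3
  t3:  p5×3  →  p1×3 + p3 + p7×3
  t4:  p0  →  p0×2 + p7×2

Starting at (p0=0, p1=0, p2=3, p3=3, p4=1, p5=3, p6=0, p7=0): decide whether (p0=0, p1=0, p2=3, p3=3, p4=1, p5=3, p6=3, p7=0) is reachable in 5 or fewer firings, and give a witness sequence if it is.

NO — not reachable within 5 firings

depth 0: 1 marking
depth 1: 3 markings reached so far
depth 2: 4 markings reached so far
depth 3: 4 markings reached so far
(frontier empty at depth 3; search complete)
target is not among the 4 markings reachable within 5 steps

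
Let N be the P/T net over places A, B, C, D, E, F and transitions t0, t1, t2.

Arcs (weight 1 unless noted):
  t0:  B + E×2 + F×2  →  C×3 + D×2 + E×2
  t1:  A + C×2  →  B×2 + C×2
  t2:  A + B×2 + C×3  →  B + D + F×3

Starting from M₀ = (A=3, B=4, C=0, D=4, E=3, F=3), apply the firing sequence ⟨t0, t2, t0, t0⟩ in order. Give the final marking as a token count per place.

(A=2, B=0, C=6, D=11, E=3, F=0)

step 1: fire t0:  (A=3, B=4, C=0, D=4, E=3, F=3) → (A=3, B=3, C=3, D=6, E=3, F=1)
step 2: fire t2:  (A=3, B=3, C=3, D=6, E=3, F=1) → (A=2, B=2, C=0, D=7, E=3, F=4)
step 3: fire t0:  (A=2, B=2, C=0, D=7, E=3, F=4) → (A=2, B=1, C=3, D=9, E=3, F=2)
step 4: fire t0:  (A=2, B=1, C=3, D=9, E=3, F=2) → (A=2, B=0, C=6, D=11, E=3, F=0)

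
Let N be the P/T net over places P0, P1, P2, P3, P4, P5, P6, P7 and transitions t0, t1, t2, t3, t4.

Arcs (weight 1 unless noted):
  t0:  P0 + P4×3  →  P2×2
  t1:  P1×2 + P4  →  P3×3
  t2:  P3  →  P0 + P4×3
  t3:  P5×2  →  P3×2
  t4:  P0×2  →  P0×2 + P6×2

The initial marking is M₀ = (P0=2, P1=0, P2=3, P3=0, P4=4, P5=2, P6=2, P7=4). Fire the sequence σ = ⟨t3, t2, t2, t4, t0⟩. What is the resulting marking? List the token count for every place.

(P0=3, P1=0, P2=5, P3=0, P4=7, P5=0, P6=4, P7=4)

step 1: fire t3:  (P0=2, P1=0, P2=3, P3=0, P4=4, P5=2, P6=2, P7=4) → (P0=2, P1=0, P2=3, P3=2, P4=4, P5=0, P6=2, P7=4)
step 2: fire t2:  (P0=2, P1=0, P2=3, P3=2, P4=4, P5=0, P6=2, P7=4) → (P0=3, P1=0, P2=3, P3=1, P4=7, P5=0, P6=2, P7=4)
step 3: fire t2:  (P0=3, P1=0, P2=3, P3=1, P4=7, P5=0, P6=2, P7=4) → (P0=4, P1=0, P2=3, P3=0, P4=10, P5=0, P6=2, P7=4)
step 4: fire t4:  (P0=4, P1=0, P2=3, P3=0, P4=10, P5=0, P6=2, P7=4) → (P0=4, P1=0, P2=3, P3=0, P4=10, P5=0, P6=4, P7=4)
step 5: fire t0:  (P0=4, P1=0, P2=3, P3=0, P4=10, P5=0, P6=4, P7=4) → (P0=3, P1=0, P2=5, P3=0, P4=7, P5=0, P6=4, P7=4)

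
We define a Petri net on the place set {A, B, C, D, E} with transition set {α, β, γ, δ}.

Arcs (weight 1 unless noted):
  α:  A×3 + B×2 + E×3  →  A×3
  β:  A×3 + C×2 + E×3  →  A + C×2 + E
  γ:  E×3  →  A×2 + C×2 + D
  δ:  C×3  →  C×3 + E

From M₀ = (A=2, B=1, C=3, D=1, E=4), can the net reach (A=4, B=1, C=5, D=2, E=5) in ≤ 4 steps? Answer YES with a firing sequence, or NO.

NO — not reachable within 4 firings

depth 0: 1 marking
depth 1: 3 markings reached so far
depth 2: 5 markings reached so far
depth 3: 7 markings reached so far
depth 4: 11 markings reached so far
target is not among the 11 markings reachable within 4 steps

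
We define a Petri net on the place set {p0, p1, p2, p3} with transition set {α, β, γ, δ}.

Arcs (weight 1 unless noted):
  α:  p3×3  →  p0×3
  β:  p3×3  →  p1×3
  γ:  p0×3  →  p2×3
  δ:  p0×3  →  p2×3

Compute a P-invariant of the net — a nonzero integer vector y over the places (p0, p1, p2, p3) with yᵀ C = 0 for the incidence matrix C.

y = (p0:1, p1:1, p2:1, p3:1)

Incidence matrix C (rows=places, cols=transitions):
        α    β    γ    δ
   p0   3    0   -3   -3
   p1   0    3    0    0
   p2   0    0    3    3
   p3  -3   -3    0    0

Candidate y = [1, 1, 1, 1]; check y·C column-wise:
  col α: 1·3 + 1·0 + 1·0 + 1·-3 = 0
  col β: 1·0 + 1·3 + 1·0 + 1·-3 = 0
  col γ: 1·-3 + 1·0 + 1·3 + 1·0 = 0
  col δ: 1·-3 + 1·0 + 1·3 + 1·0 = 0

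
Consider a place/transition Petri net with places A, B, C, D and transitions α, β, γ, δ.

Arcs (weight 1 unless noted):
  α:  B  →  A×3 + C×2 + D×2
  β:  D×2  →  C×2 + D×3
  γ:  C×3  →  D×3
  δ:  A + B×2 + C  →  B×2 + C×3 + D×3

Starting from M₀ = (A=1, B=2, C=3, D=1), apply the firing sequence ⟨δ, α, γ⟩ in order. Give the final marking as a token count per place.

(A=3, B=1, C=4, D=9)

step 1: fire δ:  (A=1, B=2, C=3, D=1) → (A=0, B=2, C=5, D=4)
step 2: fire α:  (A=0, B=2, C=5, D=4) → (A=3, B=1, C=7, D=6)
step 3: fire γ:  (A=3, B=1, C=7, D=6) → (A=3, B=1, C=4, D=9)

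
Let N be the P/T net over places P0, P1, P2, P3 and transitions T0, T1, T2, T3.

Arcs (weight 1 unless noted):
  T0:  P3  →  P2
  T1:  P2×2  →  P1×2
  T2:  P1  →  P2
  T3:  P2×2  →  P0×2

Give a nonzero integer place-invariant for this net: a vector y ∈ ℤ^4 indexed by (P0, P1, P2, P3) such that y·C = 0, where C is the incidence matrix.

y = (P0:1, P1:1, P2:1, P3:1)

Incidence matrix C (rows=places, cols=transitions):
       T0   T1   T2   T3
   P0   0    0    0    2
   P1   0    2   -1    0
   P2   1   -2    1   -2
   P3  -1    0    0    0

Candidate y = [1, 1, 1, 1]; check y·C column-wise:
  col T0: 1·0 + 1·0 + 1·1 + 1·-1 = 0
  col T1: 1·0 + 1·2 + 1·-2 + 1·0 = 0
  col T2: 1·0 + 1·-1 + 1·1 + 1·0 = 0
  col T3: 1·2 + 1·0 + 1·-2 + 1·0 = 0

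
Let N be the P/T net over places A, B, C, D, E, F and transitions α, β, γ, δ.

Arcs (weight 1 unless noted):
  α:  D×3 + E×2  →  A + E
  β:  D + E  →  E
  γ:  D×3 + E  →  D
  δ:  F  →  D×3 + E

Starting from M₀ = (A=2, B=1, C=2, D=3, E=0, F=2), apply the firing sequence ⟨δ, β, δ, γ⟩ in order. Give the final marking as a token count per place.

step 1: fire δ:  (A=2, B=1, C=2, D=3, E=0, F=2) → (A=2, B=1, C=2, D=6, E=1, F=1)
step 2: fire β:  (A=2, B=1, C=2, D=6, E=1, F=1) → (A=2, B=1, C=2, D=5, E=1, F=1)
step 3: fire δ:  (A=2, B=1, C=2, D=5, E=1, F=1) → (A=2, B=1, C=2, D=8, E=2, F=0)
step 4: fire γ:  (A=2, B=1, C=2, D=8, E=2, F=0) → (A=2, B=1, C=2, D=6, E=1, F=0)

(A=2, B=1, C=2, D=6, E=1, F=0)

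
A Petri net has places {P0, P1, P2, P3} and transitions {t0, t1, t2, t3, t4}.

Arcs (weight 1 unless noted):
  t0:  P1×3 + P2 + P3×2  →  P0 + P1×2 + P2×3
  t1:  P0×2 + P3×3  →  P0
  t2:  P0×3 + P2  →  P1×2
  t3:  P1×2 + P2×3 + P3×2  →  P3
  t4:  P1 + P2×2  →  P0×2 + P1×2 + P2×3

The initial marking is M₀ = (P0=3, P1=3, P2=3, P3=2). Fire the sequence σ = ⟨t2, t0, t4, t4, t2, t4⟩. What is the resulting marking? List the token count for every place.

step 1: fire t2:  (P0=3, P1=3, P2=3, P3=2) → (P0=0, P1=5, P2=2, P3=2)
step 2: fire t0:  (P0=0, P1=5, P2=2, P3=2) → (P0=1, P1=4, P2=4, P3=0)
step 3: fire t4:  (P0=1, P1=4, P2=4, P3=0) → (P0=3, P1=5, P2=5, P3=0)
step 4: fire t4:  (P0=3, P1=5, P2=5, P3=0) → (P0=5, P1=6, P2=6, P3=0)
step 5: fire t2:  (P0=5, P1=6, P2=6, P3=0) → (P0=2, P1=8, P2=5, P3=0)
step 6: fire t4:  (P0=2, P1=8, P2=5, P3=0) → (P0=4, P1=9, P2=6, P3=0)

(P0=4, P1=9, P2=6, P3=0)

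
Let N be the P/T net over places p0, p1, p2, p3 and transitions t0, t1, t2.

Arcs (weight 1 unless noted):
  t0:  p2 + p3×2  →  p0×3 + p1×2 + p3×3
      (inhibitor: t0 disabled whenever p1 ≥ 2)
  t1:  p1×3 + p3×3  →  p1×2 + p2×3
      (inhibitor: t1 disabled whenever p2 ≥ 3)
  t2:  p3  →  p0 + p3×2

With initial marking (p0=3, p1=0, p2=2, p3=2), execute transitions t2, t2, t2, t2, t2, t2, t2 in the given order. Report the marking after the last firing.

step 1: fire t2:  (p0=3, p1=0, p2=2, p3=2) → (p0=4, p1=0, p2=2, p3=3)
step 2: fire t2:  (p0=4, p1=0, p2=2, p3=3) → (p0=5, p1=0, p2=2, p3=4)
step 3: fire t2:  (p0=5, p1=0, p2=2, p3=4) → (p0=6, p1=0, p2=2, p3=5)
step 4: fire t2:  (p0=6, p1=0, p2=2, p3=5) → (p0=7, p1=0, p2=2, p3=6)
step 5: fire t2:  (p0=7, p1=0, p2=2, p3=6) → (p0=8, p1=0, p2=2, p3=7)
step 6: fire t2:  (p0=8, p1=0, p2=2, p3=7) → (p0=9, p1=0, p2=2, p3=8)
step 7: fire t2:  (p0=9, p1=0, p2=2, p3=8) → (p0=10, p1=0, p2=2, p3=9)

(p0=10, p1=0, p2=2, p3=9)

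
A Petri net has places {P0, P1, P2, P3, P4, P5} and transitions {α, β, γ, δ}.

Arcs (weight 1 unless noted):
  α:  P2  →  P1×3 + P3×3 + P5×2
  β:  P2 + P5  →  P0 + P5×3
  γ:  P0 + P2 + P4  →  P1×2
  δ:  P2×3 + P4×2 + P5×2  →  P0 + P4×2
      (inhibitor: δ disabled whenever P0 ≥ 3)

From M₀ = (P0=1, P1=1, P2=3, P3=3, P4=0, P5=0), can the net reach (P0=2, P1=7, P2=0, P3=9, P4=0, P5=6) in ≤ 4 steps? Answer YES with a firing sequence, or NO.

step 1: fire α:  (P0=1, P1=1, P2=3, P3=3, P4=0, P5=0) → (P0=1, P1=4, P2=2, P3=6, P4=0, P5=2)
step 2: fire α:  (P0=1, P1=4, P2=2, P3=6, P4=0, P5=2) → (P0=1, P1=7, P2=1, P3=9, P4=0, P5=4)
step 3: fire β:  (P0=1, P1=7, P2=1, P3=9, P4=0, P5=4) → (P0=2, P1=7, P2=0, P3=9, P4=0, P5=6)

YES — reachable via ⟨α, α, β⟩ (3 firings)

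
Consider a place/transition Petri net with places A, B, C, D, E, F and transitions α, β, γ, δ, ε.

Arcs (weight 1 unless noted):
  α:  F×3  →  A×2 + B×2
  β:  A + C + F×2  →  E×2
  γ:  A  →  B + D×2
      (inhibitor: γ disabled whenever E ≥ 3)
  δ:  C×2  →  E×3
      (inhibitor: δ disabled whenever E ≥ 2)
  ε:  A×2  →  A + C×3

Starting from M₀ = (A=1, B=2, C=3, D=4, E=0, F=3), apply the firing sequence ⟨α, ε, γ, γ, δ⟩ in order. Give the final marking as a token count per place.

(A=0, B=6, C=4, D=8, E=3, F=0)

step 1: fire α:  (A=1, B=2, C=3, D=4, E=0, F=3) → (A=3, B=4, C=3, D=4, E=0, F=0)
step 2: fire ε:  (A=3, B=4, C=3, D=4, E=0, F=0) → (A=2, B=4, C=6, D=4, E=0, F=0)
step 3: fire γ:  (A=2, B=4, C=6, D=4, E=0, F=0) → (A=1, B=5, C=6, D=6, E=0, F=0)
step 4: fire γ:  (A=1, B=5, C=6, D=6, E=0, F=0) → (A=0, B=6, C=6, D=8, E=0, F=0)
step 5: fire δ:  (A=0, B=6, C=6, D=8, E=0, F=0) → (A=0, B=6, C=4, D=8, E=3, F=0)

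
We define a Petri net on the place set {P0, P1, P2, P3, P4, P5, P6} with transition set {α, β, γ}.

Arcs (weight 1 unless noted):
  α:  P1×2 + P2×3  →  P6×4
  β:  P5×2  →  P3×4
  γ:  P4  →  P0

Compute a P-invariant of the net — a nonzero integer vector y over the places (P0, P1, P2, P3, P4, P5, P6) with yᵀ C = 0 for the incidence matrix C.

y = (P0:0, P1:3, P2:-2, P3:0, P4:0, P5:0, P6:0)

Incidence matrix C (rows=places, cols=transitions):
        α    β    γ
   P0   0    0    1
   P1  -2    0    0
   P2  -3    0    0
   P3   0    4    0
   P4   0    0   -1
   P5   0   -2    0
   P6   4    0    0

Candidate y = [0, 3, -2, 0, 0, 0, 0]; check y·C column-wise:
  col α: 3·-2 + -2·-3 + 0·4 = 0
  col β: 3·0 + -2·0 + 0·4 + 0·-2 = 0
  col γ: 0·1 + 3·0 + -2·0 + 0·-1 = 0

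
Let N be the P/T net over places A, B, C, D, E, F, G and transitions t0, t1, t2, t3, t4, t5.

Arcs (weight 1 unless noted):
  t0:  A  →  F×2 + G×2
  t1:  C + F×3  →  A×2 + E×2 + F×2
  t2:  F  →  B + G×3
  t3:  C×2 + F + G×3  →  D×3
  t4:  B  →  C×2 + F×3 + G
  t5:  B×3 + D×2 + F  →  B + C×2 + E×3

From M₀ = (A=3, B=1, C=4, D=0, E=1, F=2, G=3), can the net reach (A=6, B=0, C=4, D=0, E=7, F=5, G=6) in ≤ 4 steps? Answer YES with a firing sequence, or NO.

depth 0: 1 marking
depth 1: 5 markings reached so far
depth 2: 15 markings reached so far
depth 3: 34 markings reached so far
depth 4: 72 markings reached so far
target is not among the 72 markings reachable within 4 steps

NO — not reachable within 4 firings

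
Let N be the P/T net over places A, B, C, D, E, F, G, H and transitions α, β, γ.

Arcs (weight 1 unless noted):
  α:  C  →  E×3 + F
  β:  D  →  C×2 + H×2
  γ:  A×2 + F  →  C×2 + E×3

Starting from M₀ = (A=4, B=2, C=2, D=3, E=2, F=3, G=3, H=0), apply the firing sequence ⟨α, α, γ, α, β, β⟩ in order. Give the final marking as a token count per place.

(A=2, B=2, C=5, D=1, E=14, F=5, G=3, H=4)

step 1: fire α:  (A=4, B=2, C=2, D=3, E=2, F=3, G=3, H=0) → (A=4, B=2, C=1, D=3, E=5, F=4, G=3, H=0)
step 2: fire α:  (A=4, B=2, C=1, D=3, E=5, F=4, G=3, H=0) → (A=4, B=2, C=0, D=3, E=8, F=5, G=3, H=0)
step 3: fire γ:  (A=4, B=2, C=0, D=3, E=8, F=5, G=3, H=0) → (A=2, B=2, C=2, D=3, E=11, F=4, G=3, H=0)
step 4: fire α:  (A=2, B=2, C=2, D=3, E=11, F=4, G=3, H=0) → (A=2, B=2, C=1, D=3, E=14, F=5, G=3, H=0)
step 5: fire β:  (A=2, B=2, C=1, D=3, E=14, F=5, G=3, H=0) → (A=2, B=2, C=3, D=2, E=14, F=5, G=3, H=2)
step 6: fire β:  (A=2, B=2, C=3, D=2, E=14, F=5, G=3, H=2) → (A=2, B=2, C=5, D=1, E=14, F=5, G=3, H=4)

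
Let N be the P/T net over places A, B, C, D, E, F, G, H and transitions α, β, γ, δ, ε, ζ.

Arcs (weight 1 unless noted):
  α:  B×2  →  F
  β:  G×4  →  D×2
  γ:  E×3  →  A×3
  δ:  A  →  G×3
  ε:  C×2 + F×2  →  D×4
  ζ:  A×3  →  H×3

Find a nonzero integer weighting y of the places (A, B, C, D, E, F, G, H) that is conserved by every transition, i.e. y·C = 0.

y = (A:0, B:1, C:-2, D:0, E:0, F:2, G:0, H:0)

Incidence matrix C (rows=places, cols=transitions):
        α    β    γ    δ    ε    ζ
    A   0    0    3   -1    0   -3
    B  -2    0    0    0    0    0
    C   0    0    0    0   -2    0
    D   0    2    0    0    4    0
    E   0    0   -3    0    0    0
    F   1    0    0    0   -2    0
    G   0   -4    0    3    0    0
    H   0    0    0    0    0    3

Candidate y = [0, 1, -2, 0, 0, 2, 0, 0]; check y·C column-wise:
  col α: 1·-2 + -2·0 + 2·1 = 0
  col β: 1·0 + -2·0 + 0·2 + 2·0 + 0·-4 = 0
  col γ: 0·3 + 1·0 + -2·0 + 0·-3 + 2·0 = 0
  col δ: 0·-1 + 1·0 + -2·0 + 2·0 + 0·3 = 0
  col ε: 1·0 + -2·-2 + 0·4 + 2·-2 = 0
  col ζ: 0·-3 + 1·0 + -2·0 + 2·0 + 0·3 = 0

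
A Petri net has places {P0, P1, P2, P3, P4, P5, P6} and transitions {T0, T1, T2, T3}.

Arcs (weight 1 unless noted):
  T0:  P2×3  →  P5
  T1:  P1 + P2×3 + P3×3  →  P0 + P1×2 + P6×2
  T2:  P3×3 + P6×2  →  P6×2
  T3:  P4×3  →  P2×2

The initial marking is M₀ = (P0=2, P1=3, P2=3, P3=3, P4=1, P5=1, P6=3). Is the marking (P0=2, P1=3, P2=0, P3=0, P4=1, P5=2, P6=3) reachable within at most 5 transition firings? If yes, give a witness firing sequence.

YES — reachable via ⟨T0, T2⟩ (2 firings)

step 1: fire T0:  (P0=2, P1=3, P2=3, P3=3, P4=1, P5=1, P6=3) → (P0=2, P1=3, P2=0, P3=3, P4=1, P5=2, P6=3)
step 2: fire T2:  (P0=2, P1=3, P2=0, P3=3, P4=1, P5=2, P6=3) → (P0=2, P1=3, P2=0, P3=0, P4=1, P5=2, P6=3)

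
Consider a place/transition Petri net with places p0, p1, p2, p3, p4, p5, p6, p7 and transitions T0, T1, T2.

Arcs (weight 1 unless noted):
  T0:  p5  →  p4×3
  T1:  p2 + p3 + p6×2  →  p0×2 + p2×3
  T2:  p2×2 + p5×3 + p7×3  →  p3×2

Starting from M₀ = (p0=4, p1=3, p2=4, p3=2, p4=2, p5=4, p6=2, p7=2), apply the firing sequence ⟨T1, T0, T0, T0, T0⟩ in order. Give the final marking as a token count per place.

step 1: fire T1:  (p0=4, p1=3, p2=4, p3=2, p4=2, p5=4, p6=2, p7=2) → (p0=6, p1=3, p2=6, p3=1, p4=2, p5=4, p6=0, p7=2)
step 2: fire T0:  (p0=6, p1=3, p2=6, p3=1, p4=2, p5=4, p6=0, p7=2) → (p0=6, p1=3, p2=6, p3=1, p4=5, p5=3, p6=0, p7=2)
step 3: fire T0:  (p0=6, p1=3, p2=6, p3=1, p4=5, p5=3, p6=0, p7=2) → (p0=6, p1=3, p2=6, p3=1, p4=8, p5=2, p6=0, p7=2)
step 4: fire T0:  (p0=6, p1=3, p2=6, p3=1, p4=8, p5=2, p6=0, p7=2) → (p0=6, p1=3, p2=6, p3=1, p4=11, p5=1, p6=0, p7=2)
step 5: fire T0:  (p0=6, p1=3, p2=6, p3=1, p4=11, p5=1, p6=0, p7=2) → (p0=6, p1=3, p2=6, p3=1, p4=14, p5=0, p6=0, p7=2)

(p0=6, p1=3, p2=6, p3=1, p4=14, p5=0, p6=0, p7=2)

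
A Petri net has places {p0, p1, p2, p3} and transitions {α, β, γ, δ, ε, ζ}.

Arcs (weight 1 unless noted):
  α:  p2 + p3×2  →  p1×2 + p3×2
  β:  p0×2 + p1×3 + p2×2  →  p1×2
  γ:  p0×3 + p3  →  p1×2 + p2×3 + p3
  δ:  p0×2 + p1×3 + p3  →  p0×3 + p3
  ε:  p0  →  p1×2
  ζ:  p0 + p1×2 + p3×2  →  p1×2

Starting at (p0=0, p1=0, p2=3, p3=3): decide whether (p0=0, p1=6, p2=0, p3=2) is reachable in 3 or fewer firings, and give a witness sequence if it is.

depth 0: 1 marking
depth 1: 2 markings reached so far
depth 2: 3 markings reached so far
depth 3: 4 markings reached so far
target is not among the 4 markings reachable within 3 steps

NO — not reachable within 3 firings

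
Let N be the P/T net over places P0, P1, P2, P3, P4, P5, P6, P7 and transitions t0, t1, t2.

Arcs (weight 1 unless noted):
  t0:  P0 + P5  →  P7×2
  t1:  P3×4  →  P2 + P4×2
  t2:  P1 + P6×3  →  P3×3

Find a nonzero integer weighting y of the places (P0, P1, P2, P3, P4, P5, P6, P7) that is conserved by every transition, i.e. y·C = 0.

y = (P0:0, P1:3, P2:4, P3:1, P4:0, P5:0, P6:0, P7:0)

Incidence matrix C (rows=places, cols=transitions):
       t0   t1   t2
   P0  -1    0    0
   P1   0    0   -1
   P2   0    1    0
   P3   0   -4    3
   P4   0    2    0
   P5  -1    0    0
   P6   0    0   -3
   P7   2    0    0

Candidate y = [0, 3, 4, 1, 0, 0, 0, 0]; check y·C column-wise:
  col t0: 0·-1 + 3·0 + 4·0 + 1·0 + 0·-1 + 0·2 = 0
  col t1: 3·0 + 4·1 + 1·-4 + 0·2 = 0
  col t2: 3·-1 + 4·0 + 1·3 + 0·-3 = 0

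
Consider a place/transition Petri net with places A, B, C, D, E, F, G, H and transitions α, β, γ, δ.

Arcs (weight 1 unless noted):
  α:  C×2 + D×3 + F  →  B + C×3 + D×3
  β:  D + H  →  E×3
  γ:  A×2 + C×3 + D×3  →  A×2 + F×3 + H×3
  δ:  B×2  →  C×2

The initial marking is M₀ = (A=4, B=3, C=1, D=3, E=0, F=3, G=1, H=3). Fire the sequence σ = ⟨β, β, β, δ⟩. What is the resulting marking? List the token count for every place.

step 1: fire β:  (A=4, B=3, C=1, D=3, E=0, F=3, G=1, H=3) → (A=4, B=3, C=1, D=2, E=3, F=3, G=1, H=2)
step 2: fire β:  (A=4, B=3, C=1, D=2, E=3, F=3, G=1, H=2) → (A=4, B=3, C=1, D=1, E=6, F=3, G=1, H=1)
step 3: fire β:  (A=4, B=3, C=1, D=1, E=6, F=3, G=1, H=1) → (A=4, B=3, C=1, D=0, E=9, F=3, G=1, H=0)
step 4: fire δ:  (A=4, B=3, C=1, D=0, E=9, F=3, G=1, H=0) → (A=4, B=1, C=3, D=0, E=9, F=3, G=1, H=0)

(A=4, B=1, C=3, D=0, E=9, F=3, G=1, H=0)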